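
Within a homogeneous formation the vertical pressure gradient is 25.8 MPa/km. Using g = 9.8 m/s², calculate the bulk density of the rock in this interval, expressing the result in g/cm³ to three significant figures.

ρ = (dP/dz)/g = 25.8 MPa/km / 9.8 m/s² = 25800 Pa/m / 9.8 m/s² = 2632.7 kg/m³
= 2.633 g/cm³

2.63 g/cm³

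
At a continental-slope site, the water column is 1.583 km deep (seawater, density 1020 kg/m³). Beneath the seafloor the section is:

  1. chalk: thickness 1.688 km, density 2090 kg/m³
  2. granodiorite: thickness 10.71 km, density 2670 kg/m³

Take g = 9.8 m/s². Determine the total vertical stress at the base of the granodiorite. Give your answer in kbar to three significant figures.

3.31 kbar

seawater: 1020 kg/m³ × 9.8 m/s² × 1583 m = 1.582×10^7 Pa = 0.1582 kbar
chalk: 2090 kg/m³ × 9.8 m/s² × 1688 m = 3.457×10^7 Pa = 0.3457 kbar
granodiorite: 2670 kg/m³ × 9.8 m/s² × 10710 m = 2.802×10^8 Pa = 2.802 kbar
Total = 0.1582 + 0.3457 + 2.802 = 3.3064 kbar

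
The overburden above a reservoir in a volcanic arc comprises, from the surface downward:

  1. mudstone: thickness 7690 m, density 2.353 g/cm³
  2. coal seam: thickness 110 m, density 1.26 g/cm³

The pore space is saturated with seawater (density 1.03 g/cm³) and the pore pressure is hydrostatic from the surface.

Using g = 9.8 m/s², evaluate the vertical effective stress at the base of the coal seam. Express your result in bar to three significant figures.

Overburden (lithostatic) stress σ_v:
mudstone: 2353 kg/m³ × 9.8 m/s² × 7690 m = 1.773×10^8 Pa = 177.3 MPa
coal seam: 1260 kg/m³ × 9.8 m/s² × 110 m = 1.358×10^6 Pa = 1.358 MPa
Total = 177.3 + 1.358 = 178.69 MPa
Pore pressure P_p = 1030 kg/m³ × 9.8 m/s² × 7800 m = 7.873×10^7 Pa = 78.73 MPa
Effective stress σ' = σ_v − P_p = 178.7 − 78.73 = 99.952 MPa = 999.52 bar

1000 bar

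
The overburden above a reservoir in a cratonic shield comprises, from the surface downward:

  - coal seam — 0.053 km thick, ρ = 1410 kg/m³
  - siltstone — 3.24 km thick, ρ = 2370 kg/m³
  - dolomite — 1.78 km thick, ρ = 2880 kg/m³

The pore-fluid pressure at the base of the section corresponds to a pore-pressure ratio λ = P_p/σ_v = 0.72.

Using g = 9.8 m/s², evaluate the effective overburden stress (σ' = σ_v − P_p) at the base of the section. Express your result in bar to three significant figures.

353 bar

Overburden (lithostatic) stress σ_v:
coal seam: 1410 kg/m³ × 9.8 m/s² × 53 m = 7.324×10^5 Pa = 0.7324 MPa
siltstone: 2370 kg/m³ × 9.8 m/s² × 3240 m = 7.525×10^7 Pa = 75.25 MPa
dolomite: 2880 kg/m³ × 9.8 m/s² × 1780 m = 5.024×10^7 Pa = 50.24 MPa
Total = 0.7324 + 75.25 + 50.24 = 126.22 MPa
Pore pressure P_p = λ·σ_v = 0.72 × 126.2 MPa = 90.88 MPa
Effective stress σ' = σ_v − P_p = 126.2 − 90.88 = 35.343 MPa = 353.43 bar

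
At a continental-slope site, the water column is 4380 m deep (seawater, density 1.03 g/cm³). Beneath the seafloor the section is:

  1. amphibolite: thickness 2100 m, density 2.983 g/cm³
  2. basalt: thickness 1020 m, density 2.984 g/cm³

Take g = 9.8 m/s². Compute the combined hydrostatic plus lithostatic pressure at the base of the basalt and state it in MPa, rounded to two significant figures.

140 MPa

seawater: 1030 kg/m³ × 9.8 m/s² × 4380 m = 4.421×10^7 Pa = 44.21 MPa
amphibolite: 2983 kg/m³ × 9.8 m/s² × 2100 m = 6.139×10^7 Pa = 61.39 MPa
basalt: 2984 kg/m³ × 9.8 m/s² × 1020 m = 2.983×10^7 Pa = 29.83 MPa
Total = 44.21 + 61.39 + 29.83 = 135.43 MPa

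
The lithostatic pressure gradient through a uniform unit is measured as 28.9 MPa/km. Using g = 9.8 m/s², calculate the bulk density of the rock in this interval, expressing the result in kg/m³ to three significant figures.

2950 kg/m³

ρ = (dP/dz)/g = 28.9 MPa/km / 9.8 m/s² = 28900 Pa/m / 9.8 m/s² = 2949.0 kg/m³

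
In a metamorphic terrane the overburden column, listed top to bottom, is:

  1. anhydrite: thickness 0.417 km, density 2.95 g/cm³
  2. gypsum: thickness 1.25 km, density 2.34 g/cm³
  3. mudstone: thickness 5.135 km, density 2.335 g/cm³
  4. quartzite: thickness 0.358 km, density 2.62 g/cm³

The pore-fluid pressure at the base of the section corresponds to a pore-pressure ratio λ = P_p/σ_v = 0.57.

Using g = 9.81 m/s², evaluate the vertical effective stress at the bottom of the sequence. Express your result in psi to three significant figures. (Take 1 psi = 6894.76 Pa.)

10500 psi

Overburden (lithostatic) stress σ_v:
anhydrite: 2950 kg/m³ × 9.81 m/s² × 417 m = 1.207×10^7 Pa = 12.07 MPa
gypsum: 2340 kg/m³ × 9.81 m/s² × 1250 m = 2.869×10^7 Pa = 28.69 MPa
mudstone: 2335 kg/m³ × 9.81 m/s² × 5135 m = 1.176×10^8 Pa = 117.6 MPa
quartzite: 2620 kg/m³ × 9.81 m/s² × 358 m = 9.201×10^6 Pa = 9.201 MPa
Total = 12.07 + 28.69 + 117.6 + 9.201 = 167.59 MPa
Pore pressure P_p = λ·σ_v = 0.57 × 167.6 MPa = 95.52 MPa
Effective stress σ' = σ_v − P_p = 167.6 − 95.52 = 72.063 MPa = 10452 psi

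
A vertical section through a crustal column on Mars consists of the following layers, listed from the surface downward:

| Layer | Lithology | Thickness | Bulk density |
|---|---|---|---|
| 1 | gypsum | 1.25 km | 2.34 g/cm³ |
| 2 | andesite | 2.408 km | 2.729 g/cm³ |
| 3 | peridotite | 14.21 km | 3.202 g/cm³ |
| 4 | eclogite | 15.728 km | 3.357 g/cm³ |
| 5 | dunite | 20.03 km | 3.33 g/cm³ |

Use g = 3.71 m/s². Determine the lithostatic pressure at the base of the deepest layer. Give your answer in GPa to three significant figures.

0.647 GPa

gypsum: 2340 kg/m³ × 3.71 m/s² × 1250 m = 1.085×10^7 Pa = 0.01085 GPa
andesite: 2729 kg/m³ × 3.71 m/s² × 2408 m = 2.438×10^7 Pa = 0.02438 GPa
peridotite: 3202 kg/m³ × 3.71 m/s² × 14210 m = 1.688×10^8 Pa = 0.1688 GPa
eclogite: 3357 kg/m³ × 3.71 m/s² × 15728 m = 1.959×10^8 Pa = 0.1959 GPa
dunite: 3330 kg/m³ × 3.71 m/s² × 20030 m = 2.475×10^8 Pa = 0.2475 GPa
Total = 0.01085 + 0.02438 + 0.1688 + 0.1959 + 0.2475 = 0.64738 GPa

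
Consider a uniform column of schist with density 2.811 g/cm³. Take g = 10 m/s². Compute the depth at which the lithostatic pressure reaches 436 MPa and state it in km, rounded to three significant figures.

15.5 km

h = P/(ρg) = 436 MPa / (2811 kg/m³ × 10 m/s²) = 4.360×10^8 Pa / 28110 Pa/m = 15510 m
= 15.510 km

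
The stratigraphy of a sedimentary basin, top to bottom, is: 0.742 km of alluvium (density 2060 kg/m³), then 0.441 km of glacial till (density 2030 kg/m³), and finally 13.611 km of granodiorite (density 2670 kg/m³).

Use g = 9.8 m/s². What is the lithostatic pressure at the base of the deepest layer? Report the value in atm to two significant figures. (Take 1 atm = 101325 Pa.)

alluvium: 2060 kg/m³ × 9.8 m/s² × 742 m = 1.498×10^7 Pa = 147.8 atm
glacial till: 2030 kg/m³ × 9.8 m/s² × 441 m = 8.773×10^6 Pa = 86.59 atm
granodiorite: 2670 kg/m³ × 9.8 m/s² × 13611 m = 3.561×10^8 Pa = 3515 atm
Total = 147.8 + 86.59 + 3515 = 3749.3 atm

3700 atm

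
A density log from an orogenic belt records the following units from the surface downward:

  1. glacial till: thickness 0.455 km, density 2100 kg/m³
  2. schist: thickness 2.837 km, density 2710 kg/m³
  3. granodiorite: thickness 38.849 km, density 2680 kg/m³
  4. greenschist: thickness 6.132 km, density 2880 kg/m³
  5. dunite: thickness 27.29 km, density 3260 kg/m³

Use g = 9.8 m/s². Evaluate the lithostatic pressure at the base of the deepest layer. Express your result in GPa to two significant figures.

glacial till: 2100 kg/m³ × 9.8 m/s² × 455 m = 9.364×10^6 Pa = 9.364×10^-3 GPa
schist: 2710 kg/m³ × 9.8 m/s² × 2837 m = 7.535×10^7 Pa = 0.07535 GPa
granodiorite: 2680 kg/m³ × 9.8 m/s² × 38849 m = 1.020×10^9 Pa = 1.020 GPa
greenschist: 2880 kg/m³ × 9.8 m/s² × 6132 m = 1.731×10^8 Pa = 0.1731 GPa
dunite: 3260 kg/m³ × 9.8 m/s² × 27290 m = 8.719×10^8 Pa = 0.8719 GPa
Total = 9.364×10^-3 + 0.07535 + 1.020 + 0.1731 + 0.8719 = 2.1500 GPa

2.1 GPa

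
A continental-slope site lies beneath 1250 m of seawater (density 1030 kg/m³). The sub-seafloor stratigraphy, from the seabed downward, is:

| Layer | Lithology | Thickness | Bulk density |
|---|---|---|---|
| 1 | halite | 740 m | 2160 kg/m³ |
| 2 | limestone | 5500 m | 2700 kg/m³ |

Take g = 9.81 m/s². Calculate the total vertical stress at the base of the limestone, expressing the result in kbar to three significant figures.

seawater: 1030 kg/m³ × 9.81 m/s² × 1250 m = 1.263×10^7 Pa = 0.1263 kbar
halite: 2160 kg/m³ × 9.81 m/s² × 740 m = 1.568×10^7 Pa = 0.1568 kbar
limestone: 2700 kg/m³ × 9.81 m/s² × 5500 m = 1.457×10^8 Pa = 1.457 kbar
Total = 0.1263 + 0.1568 + 1.457 = 1.7399 kbar

1.74 kbar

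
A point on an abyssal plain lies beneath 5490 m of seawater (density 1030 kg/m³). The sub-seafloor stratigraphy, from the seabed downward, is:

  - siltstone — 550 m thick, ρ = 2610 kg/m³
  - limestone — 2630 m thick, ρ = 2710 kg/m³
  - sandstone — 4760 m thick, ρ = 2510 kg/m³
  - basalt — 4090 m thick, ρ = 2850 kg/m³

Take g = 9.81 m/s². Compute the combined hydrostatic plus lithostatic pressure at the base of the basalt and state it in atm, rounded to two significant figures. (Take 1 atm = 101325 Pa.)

3700 atm

seawater: 1030 kg/m³ × 9.81 m/s² × 5490 m = 5.547×10^7 Pa = 547.5 atm
siltstone: 2610 kg/m³ × 9.81 m/s² × 550 m = 1.408×10^7 Pa = 139.0 atm
limestone: 2710 kg/m³ × 9.81 m/s² × 2630 m = 6.992×10^7 Pa = 690.0 atm
sandstone: 2510 kg/m³ × 9.81 m/s² × 4760 m = 1.172×10^8 Pa = 1157 atm
basalt: 2850 kg/m³ × 9.81 m/s² × 4090 m = 1.144×10^8 Pa = 1129 atm
Total = 547.5 + 139.0 + 690.0 + 1157 + 1129 = 3661.8 atm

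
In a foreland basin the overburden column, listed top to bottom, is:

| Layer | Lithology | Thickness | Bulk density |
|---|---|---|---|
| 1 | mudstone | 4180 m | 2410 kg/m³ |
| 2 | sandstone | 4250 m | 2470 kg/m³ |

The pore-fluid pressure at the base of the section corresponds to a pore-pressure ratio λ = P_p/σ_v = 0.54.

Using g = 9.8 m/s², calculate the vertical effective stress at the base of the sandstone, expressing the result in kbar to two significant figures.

Overburden (lithostatic) stress σ_v:
mudstone: 2410 kg/m³ × 9.8 m/s² × 4180 m = 9.872×10^7 Pa = 98.72 MPa
sandstone: 2470 kg/m³ × 9.8 m/s² × 4250 m = 1.029×10^8 Pa = 102.9 MPa
Total = 98.72 + 102.9 = 201.60 MPa
Pore pressure P_p = λ·σ_v = 0.54 × 201.6 MPa = 108.9 MPa
Effective stress σ' = σ_v − P_p = 201.6 − 108.9 = 92.735 MPa = 0.92735 kbar

0.93 kbar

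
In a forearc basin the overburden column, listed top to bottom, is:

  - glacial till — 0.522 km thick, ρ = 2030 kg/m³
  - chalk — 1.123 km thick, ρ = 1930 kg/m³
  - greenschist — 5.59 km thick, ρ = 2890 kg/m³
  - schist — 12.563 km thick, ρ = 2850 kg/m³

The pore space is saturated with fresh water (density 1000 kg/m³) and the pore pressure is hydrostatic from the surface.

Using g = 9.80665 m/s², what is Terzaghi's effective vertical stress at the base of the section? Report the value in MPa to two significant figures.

350 MPa

Overburden (lithostatic) stress σ_v:
glacial till: 2030 kg/m³ × 9.80665 m/s² × 522 m = 1.039×10^7 Pa = 10.39 MPa
chalk: 1930 kg/m³ × 9.80665 m/s² × 1123 m = 2.125×10^7 Pa = 21.25 MPa
greenschist: 2890 kg/m³ × 9.80665 m/s² × 5590 m = 1.584×10^8 Pa = 158.4 MPa
schist: 2850 kg/m³ × 9.80665 m/s² × 12563 m = 3.511×10^8 Pa = 351.1 MPa
Total = 10.39 + 21.25 + 158.4 + 351.1 = 541.20 MPa
Pore pressure P_p = 1000 kg/m³ × 9.80665 m/s² × 19798 m = 1.942×10^8 Pa = 194.2 MPa
Effective stress σ' = σ_v − P_p = 541.2 − 194.2 = 347.04 MPa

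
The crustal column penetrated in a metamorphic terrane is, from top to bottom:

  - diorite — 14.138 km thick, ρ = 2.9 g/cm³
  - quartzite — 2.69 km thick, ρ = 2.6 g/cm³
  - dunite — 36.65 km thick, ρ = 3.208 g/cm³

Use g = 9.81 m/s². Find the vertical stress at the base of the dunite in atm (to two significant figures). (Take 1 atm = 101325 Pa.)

16000 atm

diorite: 2900 kg/m³ × 9.81 m/s² × 14138 m = 4.022×10^8 Pa = 3970 atm
quartzite: 2600 kg/m³ × 9.81 m/s² × 2690 m = 6.861×10^7 Pa = 677.1 atm
dunite: 3208 kg/m³ × 9.81 m/s² × 36650 m = 1.153×10^9 Pa = 11383 atm
Total = 3970 + 677.1 + 11383 = 16030 atm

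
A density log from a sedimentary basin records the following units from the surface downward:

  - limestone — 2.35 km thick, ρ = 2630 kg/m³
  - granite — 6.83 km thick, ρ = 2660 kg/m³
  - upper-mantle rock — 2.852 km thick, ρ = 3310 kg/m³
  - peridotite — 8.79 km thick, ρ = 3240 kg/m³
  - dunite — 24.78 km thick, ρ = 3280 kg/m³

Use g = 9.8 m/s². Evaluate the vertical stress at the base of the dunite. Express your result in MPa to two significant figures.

limestone: 2630 kg/m³ × 9.8 m/s² × 2350 m = 6.057×10^7 Pa = 60.57 MPa
granite: 2660 kg/m³ × 9.8 m/s² × 6830 m = 1.780×10^8 Pa = 178.0 MPa
upper-mantle rock: 3310 kg/m³ × 9.8 m/s² × 2852 m = 9.251×10^7 Pa = 92.51 MPa
peridotite: 3240 kg/m³ × 9.8 m/s² × 8790 m = 2.791×10^8 Pa = 279.1 MPa
dunite: 3280 kg/m³ × 9.8 m/s² × 24780 m = 7.965×10^8 Pa = 796.5 MPa
Total = 60.57 + 178.0 + 92.51 + 279.1 + 796.5 = 1406.8 MPa

1400 MPa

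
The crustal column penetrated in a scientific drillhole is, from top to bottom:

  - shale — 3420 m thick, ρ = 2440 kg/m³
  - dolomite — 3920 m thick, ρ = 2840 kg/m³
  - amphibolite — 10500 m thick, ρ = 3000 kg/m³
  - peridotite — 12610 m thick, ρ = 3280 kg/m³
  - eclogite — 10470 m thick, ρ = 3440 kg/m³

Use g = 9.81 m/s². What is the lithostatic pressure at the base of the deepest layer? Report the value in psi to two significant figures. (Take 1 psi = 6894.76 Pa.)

shale: 2440 kg/m³ × 9.81 m/s² × 3420 m = 8.186×10^7 Pa = 11873 psi
dolomite: 2840 kg/m³ × 9.81 m/s² × 3920 m = 1.092×10^8 Pa = 15840 psi
amphibolite: 3000 kg/m³ × 9.81 m/s² × 10500 m = 3.090×10^8 Pa = 44819 psi
peridotite: 3280 kg/m³ × 9.81 m/s² × 12610 m = 4.057×10^8 Pa = 58849 psi
eclogite: 3440 kg/m³ × 9.81 m/s² × 10470 m = 3.533×10^8 Pa = 51245 psi
Total = 11873 + 15840 + 44819 + 58849 + 51245 = 1.8263×10^5 psi

180000 psi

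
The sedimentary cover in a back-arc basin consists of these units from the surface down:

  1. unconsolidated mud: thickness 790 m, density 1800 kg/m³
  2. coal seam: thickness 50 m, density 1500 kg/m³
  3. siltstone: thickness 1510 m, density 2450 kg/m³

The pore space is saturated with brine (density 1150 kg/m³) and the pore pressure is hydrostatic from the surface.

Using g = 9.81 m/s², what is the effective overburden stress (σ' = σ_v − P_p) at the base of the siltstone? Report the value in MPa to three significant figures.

24.5 MPa

Overburden (lithostatic) stress σ_v:
unconsolidated mud: 1800 kg/m³ × 9.81 m/s² × 790 m = 1.395×10^7 Pa = 13.95 MPa
coal seam: 1500 kg/m³ × 9.81 m/s² × 50 m = 7.357×10^5 Pa = 0.7358 MPa
siltstone: 2450 kg/m³ × 9.81 m/s² × 1510 m = 3.629×10^7 Pa = 36.29 MPa
Total = 13.95 + 0.7358 + 36.29 = 50.978 MPa
Pore pressure P_p = 1150 kg/m³ × 9.81 m/s² × 2350 m = 2.651×10^7 Pa = 26.51 MPa
Effective stress σ' = σ_v − P_p = 50.98 − 26.51 = 24.466 MPa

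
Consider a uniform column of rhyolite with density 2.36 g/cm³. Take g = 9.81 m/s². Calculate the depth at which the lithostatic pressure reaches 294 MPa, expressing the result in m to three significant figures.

12700 m

h = P/(ρg) = 294 MPa / (2360 kg/m³ × 9.81 m/s²) = 2.940×10^8 Pa / 23152 Pa/m = 12699 m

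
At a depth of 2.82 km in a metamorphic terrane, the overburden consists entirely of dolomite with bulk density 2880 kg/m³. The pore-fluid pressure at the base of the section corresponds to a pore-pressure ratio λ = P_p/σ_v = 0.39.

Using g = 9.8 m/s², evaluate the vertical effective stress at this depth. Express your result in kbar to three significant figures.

0.486 kbar

Overburden (lithostatic) stress σ_v:
dolomite: 2880 kg/m³ × 9.8 m/s² × 2820 m = 7.959×10^7 Pa = 79.59 MPa
Pore pressure P_p = λ·σ_v = 0.39 × 79.59 MPa = 31.04 MPa
Effective stress σ' = σ_v − P_p = 79.59 − 31.04 = 48.551 MPa = 0.48551 kbar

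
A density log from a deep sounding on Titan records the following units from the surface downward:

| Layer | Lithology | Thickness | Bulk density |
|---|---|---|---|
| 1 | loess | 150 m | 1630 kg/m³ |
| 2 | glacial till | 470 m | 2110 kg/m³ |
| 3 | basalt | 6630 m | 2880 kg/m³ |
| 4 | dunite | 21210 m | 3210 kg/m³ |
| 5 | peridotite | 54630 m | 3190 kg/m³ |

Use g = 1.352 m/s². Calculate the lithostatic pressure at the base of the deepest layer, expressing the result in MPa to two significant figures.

360 MPa

loess: 1630 kg/m³ × 1.352 m/s² × 150 m = 3.306×10^5 Pa = 0.3306 MPa
glacial till: 2110 kg/m³ × 1.352 m/s² × 470 m = 1.341×10^6 Pa = 1.341 MPa
basalt: 2880 kg/m³ × 1.352 m/s² × 6630 m = 2.582×10^7 Pa = 25.82 MPa
dunite: 3210 kg/m³ × 1.352 m/s² × 21210 m = 9.205×10^7 Pa = 92.05 MPa
peridotite: 3190 kg/m³ × 1.352 m/s² × 54630 m = 2.356×10^8 Pa = 235.6 MPa
Total = 0.3306 + 1.341 + 25.82 + 92.05 + 235.6 = 355.15 MPa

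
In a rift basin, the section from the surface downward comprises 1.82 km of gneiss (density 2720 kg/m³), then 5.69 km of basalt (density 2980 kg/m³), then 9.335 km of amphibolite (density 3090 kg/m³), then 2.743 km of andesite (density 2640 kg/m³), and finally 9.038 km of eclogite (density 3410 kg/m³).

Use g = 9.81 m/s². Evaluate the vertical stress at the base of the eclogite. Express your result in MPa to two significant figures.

gneiss: 2720 kg/m³ × 9.81 m/s² × 1820 m = 4.856×10^7 Pa = 48.56 MPa
basalt: 2980 kg/m³ × 9.81 m/s² × 5690 m = 1.663×10^8 Pa = 166.3 MPa
amphibolite: 3090 kg/m³ × 9.81 m/s² × 9335 m = 2.830×10^8 Pa = 283.0 MPa
andesite: 2640 kg/m³ × 9.81 m/s² × 2743 m = 7.104×10^7 Pa = 71.04 MPa
eclogite: 3410 kg/m³ × 9.81 m/s² × 9038 m = 3.023×10^8 Pa = 302.3 MPa
Total = 48.56 + 166.3 + 283.0 + 71.04 + 302.3 = 871.25 MPa

870 MPa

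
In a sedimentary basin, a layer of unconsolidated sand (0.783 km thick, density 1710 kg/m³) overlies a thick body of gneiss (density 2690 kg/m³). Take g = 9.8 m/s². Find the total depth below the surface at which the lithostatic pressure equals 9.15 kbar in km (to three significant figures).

35.0 km

Pressure at base of upper layers: 1710×9.8×783 = 1.312×10^7 Pa = 0.1312 kbar
Remaining pressure to be supplied by gneiss: 9.150×10^8 − 1.312×10^7 = 9.019×10^8 Pa
Additional depth in gneiss = 9.019×10^8 Pa / (2690 kg/m³ × 9.8 m/s²) = 34211 m
Total depth = 783 m + 34211 m = 34994 m
= 34.994 km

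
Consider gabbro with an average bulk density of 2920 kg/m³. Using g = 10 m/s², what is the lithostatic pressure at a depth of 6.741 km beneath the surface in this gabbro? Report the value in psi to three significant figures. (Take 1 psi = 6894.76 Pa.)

28500 psi

gabbro: 2920 kg/m³ × 10 m/s² × 6741 m = 1.968×10^8 Pa = 28549 psi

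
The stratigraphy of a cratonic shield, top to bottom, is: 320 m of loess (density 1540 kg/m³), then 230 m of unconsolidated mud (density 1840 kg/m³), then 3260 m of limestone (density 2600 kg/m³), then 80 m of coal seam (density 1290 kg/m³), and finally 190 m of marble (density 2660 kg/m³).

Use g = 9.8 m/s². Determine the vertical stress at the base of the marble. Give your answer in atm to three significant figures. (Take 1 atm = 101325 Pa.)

loess: 1540 kg/m³ × 9.8 m/s² × 320 m = 4.829×10^6 Pa = 47.66 atm
unconsolidated mud: 1840 kg/m³ × 9.8 m/s² × 230 m = 4.147×10^6 Pa = 40.93 atm
limestone: 2600 kg/m³ × 9.8 m/s² × 3260 m = 8.306×10^7 Pa = 819.8 atm
coal seam: 1290 kg/m³ × 9.8 m/s² × 80 m = 1.011×10^6 Pa = 9.981 atm
marble: 2660 kg/m³ × 9.8 m/s² × 190 m = 4.953×10^6 Pa = 48.88 atm
Total = 47.66 + 40.93 + 819.8 + 9.981 + 48.88 = 967.24 atm

967 atm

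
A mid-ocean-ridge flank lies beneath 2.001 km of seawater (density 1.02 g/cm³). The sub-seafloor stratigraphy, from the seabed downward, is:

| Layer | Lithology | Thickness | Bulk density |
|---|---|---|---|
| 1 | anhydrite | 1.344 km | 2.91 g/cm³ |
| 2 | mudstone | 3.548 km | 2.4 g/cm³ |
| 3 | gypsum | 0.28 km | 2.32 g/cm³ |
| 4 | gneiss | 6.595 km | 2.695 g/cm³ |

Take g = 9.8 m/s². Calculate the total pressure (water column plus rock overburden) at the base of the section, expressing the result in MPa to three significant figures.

seawater: 1020 kg/m³ × 9.8 m/s² × 2001 m = 2.000×10^7 Pa = 20.00 MPa
anhydrite: 2910 kg/m³ × 9.8 m/s² × 1344 m = 3.833×10^7 Pa = 38.33 MPa
mudstone: 2400 kg/m³ × 9.8 m/s² × 3548 m = 8.345×10^7 Pa = 83.45 MPa
gypsum: 2320 kg/m³ × 9.8 m/s² × 280 m = 6.366×10^6 Pa = 6.366 MPa
gneiss: 2695 kg/m³ × 9.8 m/s² × 6595 m = 1.742×10^8 Pa = 174.2 MPa
Total = 20.00 + 38.33 + 83.45 + 6.366 + 174.2 = 322.33 MPa

322 MPa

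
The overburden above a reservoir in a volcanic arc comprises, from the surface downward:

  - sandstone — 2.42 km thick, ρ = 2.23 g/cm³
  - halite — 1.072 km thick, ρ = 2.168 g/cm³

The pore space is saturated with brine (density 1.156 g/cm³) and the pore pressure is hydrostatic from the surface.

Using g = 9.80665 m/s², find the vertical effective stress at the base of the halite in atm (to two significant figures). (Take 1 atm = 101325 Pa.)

Overburden (lithostatic) stress σ_v:
sandstone: 2230 kg/m³ × 9.80665 m/s² × 2420 m = 5.292×10^7 Pa = 52.92 MPa
halite: 2168 kg/m³ × 9.80665 m/s² × 1072 m = 2.279×10^7 Pa = 22.79 MPa
Total = 52.92 + 22.79 = 75.714 MPa
Pore pressure P_p = 1156 kg/m³ × 9.80665 m/s² × 3492 m = 3.959×10^7 Pa = 39.59 MPa
Effective stress σ' = σ_v − P_p = 75.71 − 39.59 = 36.127 MPa = 356.55 atm

360 atm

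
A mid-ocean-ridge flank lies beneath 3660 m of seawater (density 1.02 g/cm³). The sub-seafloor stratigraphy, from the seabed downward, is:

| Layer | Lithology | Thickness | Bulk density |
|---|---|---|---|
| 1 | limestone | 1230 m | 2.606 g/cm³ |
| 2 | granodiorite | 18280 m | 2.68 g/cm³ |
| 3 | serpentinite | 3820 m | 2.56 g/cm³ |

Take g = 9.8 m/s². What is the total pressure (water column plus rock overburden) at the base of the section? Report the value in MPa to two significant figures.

seawater: 1020 kg/m³ × 9.8 m/s² × 3660 m = 3.659×10^7 Pa = 36.59 MPa
limestone: 2606 kg/m³ × 9.8 m/s² × 1230 m = 3.141×10^7 Pa = 31.41 MPa
granodiorite: 2680 kg/m³ × 9.8 m/s² × 18280 m = 4.801×10^8 Pa = 480.1 MPa
serpentinite: 2560 kg/m³ × 9.8 m/s² × 3820 m = 9.584×10^7 Pa = 95.84 MPa
Total = 36.59 + 31.41 + 480.1 + 95.84 = 643.94 MPa

640 MPa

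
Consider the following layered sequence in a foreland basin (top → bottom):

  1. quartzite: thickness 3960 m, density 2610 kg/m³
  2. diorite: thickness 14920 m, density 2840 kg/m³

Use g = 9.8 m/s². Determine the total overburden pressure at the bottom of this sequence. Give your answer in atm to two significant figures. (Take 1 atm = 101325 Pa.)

5100 atm

quartzite: 2610 kg/m³ × 9.8 m/s² × 3960 m = 1.013×10^8 Pa = 999.6 atm
diorite: 2840 kg/m³ × 9.8 m/s² × 14920 m = 4.153×10^8 Pa = 4098 atm
Total = 999.6 + 4098 = 5097.9 atm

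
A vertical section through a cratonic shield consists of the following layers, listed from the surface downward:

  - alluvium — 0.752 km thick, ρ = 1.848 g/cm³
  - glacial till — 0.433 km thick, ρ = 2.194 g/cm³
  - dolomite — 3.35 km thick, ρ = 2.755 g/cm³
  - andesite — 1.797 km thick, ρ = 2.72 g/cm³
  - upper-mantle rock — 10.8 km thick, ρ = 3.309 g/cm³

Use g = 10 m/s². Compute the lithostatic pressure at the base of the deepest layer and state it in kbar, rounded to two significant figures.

5.2 kbar

alluvium: 1848 kg/m³ × 10 m/s² × 752 m = 1.390×10^7 Pa = 0.1390 kbar
glacial till: 2194 kg/m³ × 10 m/s² × 433 m = 9.500×10^6 Pa = 0.09500 kbar
dolomite: 2755 kg/m³ × 10 m/s² × 3350 m = 9.229×10^7 Pa = 0.9229 kbar
andesite: 2720 kg/m³ × 10 m/s² × 1797 m = 4.888×10^7 Pa = 0.4888 kbar
upper-mantle rock: 3309 kg/m³ × 10 m/s² × 10800 m = 3.574×10^8 Pa = 3.574 kbar
Total = 0.1390 + 0.09500 + 0.9229 + 0.4888 + 3.574 = 5.2194 kbar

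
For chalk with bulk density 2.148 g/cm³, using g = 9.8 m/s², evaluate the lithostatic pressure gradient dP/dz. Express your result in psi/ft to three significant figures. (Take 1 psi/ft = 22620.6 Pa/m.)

0.931 psi/ft

dP/dz = ρg = 2148 kg/m³ × 9.8 m/s² = 21050 Pa/m
= 21050 Pa/m × (1 psi/ft / 22621 Pa/m) = 0.93059 psi/ft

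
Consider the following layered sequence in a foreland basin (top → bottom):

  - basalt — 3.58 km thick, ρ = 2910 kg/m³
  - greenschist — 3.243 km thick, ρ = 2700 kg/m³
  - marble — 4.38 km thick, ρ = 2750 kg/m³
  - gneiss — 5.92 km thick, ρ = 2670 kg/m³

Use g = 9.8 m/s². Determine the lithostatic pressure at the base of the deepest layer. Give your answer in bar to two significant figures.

4600 bar

basalt: 2910 kg/m³ × 9.8 m/s² × 3580 m = 1.021×10^8 Pa = 1021 bar
greenschist: 2700 kg/m³ × 9.8 m/s² × 3243 m = 8.581×10^7 Pa = 858.1 bar
marble: 2750 kg/m³ × 9.8 m/s² × 4380 m = 1.180×10^8 Pa = 1180 bar
gneiss: 2670 kg/m³ × 9.8 m/s² × 5920 m = 1.549×10^8 Pa = 1549 bar
Total = 1021 + 858.1 + 1180 + 1549 = 4608.5 bar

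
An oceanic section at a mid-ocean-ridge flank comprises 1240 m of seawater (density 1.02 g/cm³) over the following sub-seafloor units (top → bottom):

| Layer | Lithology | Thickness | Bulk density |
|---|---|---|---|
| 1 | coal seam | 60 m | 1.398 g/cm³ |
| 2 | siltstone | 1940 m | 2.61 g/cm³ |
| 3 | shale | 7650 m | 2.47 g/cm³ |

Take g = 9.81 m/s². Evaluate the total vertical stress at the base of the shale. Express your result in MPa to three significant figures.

248 MPa

seawater: 1020 kg/m³ × 9.81 m/s² × 1240 m = 1.241×10^7 Pa = 12.41 MPa
coal seam: 1398 kg/m³ × 9.81 m/s² × 60 m = 8.229×10^5 Pa = 0.8229 MPa
siltstone: 2610 kg/m³ × 9.81 m/s² × 1940 m = 4.967×10^7 Pa = 49.67 MPa
shale: 2470 kg/m³ × 9.81 m/s² × 7650 m = 1.854×10^8 Pa = 185.4 MPa
Total = 12.41 + 0.8229 + 49.67 + 185.4 = 248.27 MPa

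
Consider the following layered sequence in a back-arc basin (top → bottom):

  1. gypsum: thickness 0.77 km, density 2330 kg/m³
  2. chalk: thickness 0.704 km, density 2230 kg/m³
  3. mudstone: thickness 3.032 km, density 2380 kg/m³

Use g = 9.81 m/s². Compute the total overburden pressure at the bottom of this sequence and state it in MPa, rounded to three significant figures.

gypsum: 2330 kg/m³ × 9.81 m/s² × 770 m = 1.760×10^7 Pa = 17.60 MPa
chalk: 2230 kg/m³ × 9.81 m/s² × 704 m = 1.540×10^7 Pa = 15.40 MPa
mudstone: 2380 kg/m³ × 9.81 m/s² × 3032 m = 7.079×10^7 Pa = 70.79 MPa
Total = 17.60 + 15.40 + 70.79 = 103.79 MPa

104 MPa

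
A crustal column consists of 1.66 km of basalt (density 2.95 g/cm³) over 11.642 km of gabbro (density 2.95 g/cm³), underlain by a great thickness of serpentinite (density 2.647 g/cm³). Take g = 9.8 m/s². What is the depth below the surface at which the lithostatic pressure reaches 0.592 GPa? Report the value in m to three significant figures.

Pressure at base of upper layers: 2950×9.8×1660 + 2950×9.8×11642 = 3.846×10^8 Pa = 0.3846 GPa
Remaining pressure to be supplied by serpentinite: 5.920×10^8 − 3.846×10^8 = 2.074×10^8 Pa
Additional depth in serpentinite = 2.074×10^8 Pa / (2647 kg/m³ × 9.8 m/s²) = 7996.7 m
Total depth = 13302 m + 7996.7 m = 21299 m

21300 m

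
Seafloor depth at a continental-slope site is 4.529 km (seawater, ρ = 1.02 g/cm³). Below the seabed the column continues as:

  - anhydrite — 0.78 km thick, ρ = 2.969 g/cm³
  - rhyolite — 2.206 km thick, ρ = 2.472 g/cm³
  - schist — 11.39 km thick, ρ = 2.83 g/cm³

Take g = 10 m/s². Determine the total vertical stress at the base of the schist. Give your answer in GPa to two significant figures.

0.45 GPa

seawater: 1020 kg/m³ × 10 m/s² × 4529 m = 4.620×10^7 Pa = 0.04620 GPa
anhydrite: 2969 kg/m³ × 10 m/s² × 780 m = 2.316×10^7 Pa = 0.02316 GPa
rhyolite: 2472 kg/m³ × 10 m/s² × 2206 m = 5.453×10^7 Pa = 0.05453 GPa
schist: 2830 kg/m³ × 10 m/s² × 11390 m = 3.223×10^8 Pa = 0.3223 GPa
Total = 0.04620 + 0.02316 + 0.05453 + 0.3223 = 0.44622 GPa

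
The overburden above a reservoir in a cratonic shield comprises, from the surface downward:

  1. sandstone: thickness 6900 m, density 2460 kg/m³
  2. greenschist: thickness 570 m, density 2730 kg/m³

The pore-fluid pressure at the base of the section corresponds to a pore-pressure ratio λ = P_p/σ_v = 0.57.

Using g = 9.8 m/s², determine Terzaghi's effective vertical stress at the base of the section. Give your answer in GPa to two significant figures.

0.078 GPa

Overburden (lithostatic) stress σ_v:
sandstone: 2460 kg/m³ × 9.8 m/s² × 6900 m = 1.663×10^8 Pa = 166.3 MPa
greenschist: 2730 kg/m³ × 9.8 m/s² × 570 m = 1.525×10^7 Pa = 15.25 MPa
Total = 166.3 + 15.25 = 181.59 MPa
Pore pressure P_p = λ·σ_v = 0.57 × 181.6 MPa = 103.5 MPa
Effective stress σ' = σ_v − P_p = 181.6 − 103.5 = 78.086 MPa = 0.078086 GPa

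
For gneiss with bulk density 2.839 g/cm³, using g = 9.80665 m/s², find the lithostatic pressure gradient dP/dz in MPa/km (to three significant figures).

27.8 MPa/km

dP/dz = ρg = 2839 kg/m³ × 9.80665 m/s² = 27841 Pa/m
= 27841 Pa/m × (1 MPa/km / 1000.0 Pa/m) = 27.841 MPa/km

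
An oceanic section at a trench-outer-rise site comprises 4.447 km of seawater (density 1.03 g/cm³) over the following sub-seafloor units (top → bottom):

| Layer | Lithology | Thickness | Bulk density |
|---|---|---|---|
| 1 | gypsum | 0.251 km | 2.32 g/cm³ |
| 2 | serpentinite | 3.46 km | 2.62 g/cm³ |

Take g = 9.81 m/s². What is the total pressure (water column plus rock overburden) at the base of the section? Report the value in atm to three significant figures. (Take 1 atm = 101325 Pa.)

seawater: 1030 kg/m³ × 9.81 m/s² × 4447 m = 4.493×10^7 Pa = 443.5 atm
gypsum: 2320 kg/m³ × 9.81 m/s² × 251 m = 5.713×10^6 Pa = 56.38 atm
serpentinite: 2620 kg/m³ × 9.81 m/s² × 3460 m = 8.893×10^7 Pa = 877.7 atm
Total = 443.5 + 56.38 + 877.7 = 1377.5 atm

1380 atm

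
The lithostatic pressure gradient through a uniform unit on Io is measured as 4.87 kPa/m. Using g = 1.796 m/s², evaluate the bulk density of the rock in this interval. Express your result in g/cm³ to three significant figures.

ρ = (dP/dz)/g = 4.87 kPa/m / 1.796 m/s² = 4870.0 Pa/m / 1.796 m/s² = 2711.6 kg/m³
= 2.712 g/cm³

2.71 g/cm³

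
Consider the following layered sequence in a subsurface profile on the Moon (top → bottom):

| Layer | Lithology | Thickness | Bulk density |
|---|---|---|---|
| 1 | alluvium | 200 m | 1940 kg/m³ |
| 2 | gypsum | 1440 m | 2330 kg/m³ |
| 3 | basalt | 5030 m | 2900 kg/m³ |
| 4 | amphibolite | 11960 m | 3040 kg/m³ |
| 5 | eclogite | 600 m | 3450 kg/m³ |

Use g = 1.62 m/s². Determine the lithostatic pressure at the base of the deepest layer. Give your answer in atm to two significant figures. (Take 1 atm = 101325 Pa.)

alluvium: 1940 kg/m³ × 1.62 m/s² × 200 m = 6.286×10^5 Pa = 6.203 atm
gypsum: 2330 kg/m³ × 1.62 m/s² × 1440 m = 5.435×10^6 Pa = 53.64 atm
basalt: 2900 kg/m³ × 1.62 m/s² × 5030 m = 2.363×10^7 Pa = 233.2 atm
amphibolite: 3040 kg/m³ × 1.62 m/s² × 11960 m = 5.890×10^7 Pa = 581.3 atm
eclogite: 3450 kg/m³ × 1.62 m/s² × 600 m = 3.353×10^6 Pa = 33.10 atm
Total = 6.203 + 53.64 + 233.2 + 581.3 + 33.10 = 907.47 atm

910 atm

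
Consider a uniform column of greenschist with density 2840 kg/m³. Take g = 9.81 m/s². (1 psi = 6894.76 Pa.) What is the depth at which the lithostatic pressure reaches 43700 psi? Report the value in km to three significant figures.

h = P/(ρg) = 43700 psi / (2840 kg/m³ × 9.81 m/s²) = 3.013×10^8 Pa / 27860 Pa/m = 10815 m
= 10.815 km

10.8 km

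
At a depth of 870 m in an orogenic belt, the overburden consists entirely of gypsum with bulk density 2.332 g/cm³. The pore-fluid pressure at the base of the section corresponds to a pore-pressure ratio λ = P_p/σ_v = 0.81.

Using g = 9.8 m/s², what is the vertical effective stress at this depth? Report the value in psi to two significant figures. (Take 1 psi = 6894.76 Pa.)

Overburden (lithostatic) stress σ_v:
gypsum: 2332 kg/m³ × 9.8 m/s² × 870 m = 1.988×10^7 Pa = 19.88 MPa
Pore pressure P_p = λ·σ_v = 0.81 × 19.88 MPa = 16.10 MPa
Effective stress σ' = σ_v − P_p = 19.88 − 16.10 = 3.7777 MPa = 547.91 psi

550 psi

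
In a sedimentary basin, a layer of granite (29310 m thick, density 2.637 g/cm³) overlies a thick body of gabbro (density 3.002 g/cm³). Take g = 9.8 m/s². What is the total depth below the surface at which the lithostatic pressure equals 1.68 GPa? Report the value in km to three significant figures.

60.7 km

Pressure at base of upper layers: 2637×9.8×29310 = 7.574×10^8 Pa = 0.7574 GPa
Remaining pressure to be supplied by gabbro: 1.680×10^9 − 7.574×10^8 = 9.226×10^8 Pa
Additional depth in gabbro = 9.226×10^8 Pa / (3002 kg/m³ × 9.8 m/s²) = 31358 m
Total depth = 29310 m + 31358 m = 60668 m
= 60.668 km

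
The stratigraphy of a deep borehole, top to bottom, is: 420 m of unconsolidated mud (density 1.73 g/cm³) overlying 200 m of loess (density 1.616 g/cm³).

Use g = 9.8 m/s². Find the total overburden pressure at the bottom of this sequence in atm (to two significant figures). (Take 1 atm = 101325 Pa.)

unconsolidated mud: 1730 kg/m³ × 9.8 m/s² × 420 m = 7.121×10^6 Pa = 70.28 atm
loess: 1616 kg/m³ × 9.8 m/s² × 200 m = 3.167×10^6 Pa = 31.26 atm
Total = 70.28 + 31.26 = 101.54 atm

100 atm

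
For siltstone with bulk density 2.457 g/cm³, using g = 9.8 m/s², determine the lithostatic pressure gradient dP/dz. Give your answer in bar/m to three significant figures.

dP/dz = ρg = 2457 kg/m³ × 9.8 m/s² = 24079 Pa/m
= 24079 Pa/m × (1 bar/m / 1.0000×10^5 Pa/m) = 0.24079 bar/m

0.241 bar/m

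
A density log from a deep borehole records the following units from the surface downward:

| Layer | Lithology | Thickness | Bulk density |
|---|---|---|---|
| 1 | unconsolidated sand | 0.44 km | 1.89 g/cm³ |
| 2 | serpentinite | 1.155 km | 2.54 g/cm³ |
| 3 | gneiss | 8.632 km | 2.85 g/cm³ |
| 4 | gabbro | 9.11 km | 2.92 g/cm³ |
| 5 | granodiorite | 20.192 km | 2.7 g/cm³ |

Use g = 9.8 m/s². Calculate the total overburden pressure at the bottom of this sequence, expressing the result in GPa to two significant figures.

1.1 GPa

unconsolidated sand: 1890 kg/m³ × 9.8 m/s² × 440 m = 8.150×10^6 Pa = 8.150×10^-3 GPa
serpentinite: 2540 kg/m³ × 9.8 m/s² × 1155 m = 2.875×10^7 Pa = 0.02875 GPa
gneiss: 2850 kg/m³ × 9.8 m/s² × 8632 m = 2.411×10^8 Pa = 0.2411 GPa
gabbro: 2920 kg/m³ × 9.8 m/s² × 9110 m = 2.607×10^8 Pa = 0.2607 GPa
granodiorite: 2700 kg/m³ × 9.8 m/s² × 20192 m = 5.343×10^8 Pa = 0.5343 GPa
Total = 8.150×10^-3 + 0.02875 + 0.2411 + 0.2607 + 0.5343 = 1.0730 GPa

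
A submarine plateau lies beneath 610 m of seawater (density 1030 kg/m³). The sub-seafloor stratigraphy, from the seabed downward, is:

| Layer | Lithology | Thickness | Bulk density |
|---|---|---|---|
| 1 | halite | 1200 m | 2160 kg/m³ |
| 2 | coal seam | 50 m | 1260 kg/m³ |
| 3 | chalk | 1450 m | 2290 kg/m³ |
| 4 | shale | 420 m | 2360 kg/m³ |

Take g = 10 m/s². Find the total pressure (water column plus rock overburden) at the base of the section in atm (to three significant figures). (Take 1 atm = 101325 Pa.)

seawater: 1030 kg/m³ × 10 m/s² × 610 m = 6.283×10^6 Pa = 62.01 atm
halite: 2160 kg/m³ × 10 m/s² × 1200 m = 2.592×10^7 Pa = 255.8 atm
coal seam: 1260 kg/m³ × 10 m/s² × 50 m = 6.300×10^5 Pa = 6.218 atm
chalk: 2290 kg/m³ × 10 m/s² × 1450 m = 3.321×10^7 Pa = 327.7 atm
shale: 2360 kg/m³ × 10 m/s² × 420 m = 9.912×10^6 Pa = 97.82 atm
Total = 62.01 + 255.8 + 6.218 + 327.7 + 97.82 = 749.57 atm

750 atm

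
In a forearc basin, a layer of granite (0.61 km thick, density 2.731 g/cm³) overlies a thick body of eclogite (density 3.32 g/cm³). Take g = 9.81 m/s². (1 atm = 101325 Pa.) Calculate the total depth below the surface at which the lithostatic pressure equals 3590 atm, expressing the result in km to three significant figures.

Pressure at base of upper layers: 2731×9.81×610 = 1.634×10^7 Pa = 161.3 atm
Remaining pressure to be supplied by eclogite: 3.638×10^8 − 1.634×10^7 = 3.474×10^8 Pa
Additional depth in eclogite = 3.474×10^8 Pa / (3320 kg/m³ × 9.81 m/s²) = 10667 m
Total depth = 610 m + 10667 m = 11277 m
= 11.277 km

11.3 km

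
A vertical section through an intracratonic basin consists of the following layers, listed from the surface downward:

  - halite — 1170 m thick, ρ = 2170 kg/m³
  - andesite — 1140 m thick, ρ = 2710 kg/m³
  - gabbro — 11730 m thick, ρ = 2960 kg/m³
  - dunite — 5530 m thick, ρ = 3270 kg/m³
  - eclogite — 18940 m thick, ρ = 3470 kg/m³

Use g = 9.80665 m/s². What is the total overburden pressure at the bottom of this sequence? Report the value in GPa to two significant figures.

halite: 2170 kg/m³ × 9.80665 m/s² × 1170 m = 2.490×10^7 Pa = 0.02490 GPa
andesite: 2710 kg/m³ × 9.80665 m/s² × 1140 m = 3.030×10^7 Pa = 0.03030 GPa
gabbro: 2960 kg/m³ × 9.80665 m/s² × 11730 m = 3.405×10^8 Pa = 0.3405 GPa
dunite: 3270 kg/m³ × 9.80665 m/s² × 5530 m = 1.773×10^8 Pa = 0.1773 GPa
eclogite: 3470 kg/m³ × 9.80665 m/s² × 18940 m = 6.445×10^8 Pa = 0.6445 GPa
Total = 0.02490 + 0.03030 + 0.3405 + 0.1773 + 0.6445 = 1.2175 GPa

1.2 GPa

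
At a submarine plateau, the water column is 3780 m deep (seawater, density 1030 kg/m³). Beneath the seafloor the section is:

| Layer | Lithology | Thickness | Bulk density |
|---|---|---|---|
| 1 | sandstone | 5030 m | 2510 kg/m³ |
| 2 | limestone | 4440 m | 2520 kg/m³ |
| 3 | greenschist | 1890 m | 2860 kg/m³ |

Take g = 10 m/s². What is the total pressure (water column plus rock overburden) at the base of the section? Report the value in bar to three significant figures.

3310 bar

seawater: 1030 kg/m³ × 10 m/s² × 3780 m = 3.893×10^7 Pa = 389.3 bar
sandstone: 2510 kg/m³ × 10 m/s² × 5030 m = 1.263×10^8 Pa = 1263 bar
limestone: 2520 kg/m³ × 10 m/s² × 4440 m = 1.119×10^8 Pa = 1119 bar
greenschist: 2860 kg/m³ × 10 m/s² × 1890 m = 5.405×10^7 Pa = 540.5 bar
Total = 389.3 + 1263 + 1119 + 540.5 = 3311.3 bar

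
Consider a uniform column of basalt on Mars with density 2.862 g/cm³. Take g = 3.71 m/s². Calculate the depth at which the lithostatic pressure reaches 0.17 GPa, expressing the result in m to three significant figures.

16000 m

h = P/(ρg) = 0.17 GPa / (2862 kg/m³ × 3.71 m/s²) = 1.700×10^8 Pa / 10618 Pa/m = 16011 m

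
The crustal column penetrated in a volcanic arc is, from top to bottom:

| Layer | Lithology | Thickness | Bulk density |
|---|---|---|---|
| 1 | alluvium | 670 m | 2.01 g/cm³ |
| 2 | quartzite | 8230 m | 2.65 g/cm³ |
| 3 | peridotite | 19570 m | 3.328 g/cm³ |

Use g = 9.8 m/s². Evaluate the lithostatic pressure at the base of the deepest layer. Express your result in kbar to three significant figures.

alluvium: 2010 kg/m³ × 9.8 m/s² × 670 m = 1.320×10^7 Pa = 0.1320 kbar
quartzite: 2650 kg/m³ × 9.8 m/s² × 8230 m = 2.137×10^8 Pa = 2.137 kbar
peridotite: 3328 kg/m³ × 9.8 m/s² × 19570 m = 6.383×10^8 Pa = 6.383 kbar
Total = 0.1320 + 2.137 + 6.383 = 8.6519 kbar

8.65 kbar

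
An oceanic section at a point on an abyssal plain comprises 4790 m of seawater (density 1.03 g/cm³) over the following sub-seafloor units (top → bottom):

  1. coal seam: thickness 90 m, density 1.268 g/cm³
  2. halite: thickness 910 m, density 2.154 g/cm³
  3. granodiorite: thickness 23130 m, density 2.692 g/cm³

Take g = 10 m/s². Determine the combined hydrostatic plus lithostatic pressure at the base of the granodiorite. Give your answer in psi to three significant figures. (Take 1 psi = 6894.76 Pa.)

seawater: 1030 kg/m³ × 10 m/s² × 4790 m = 4.934×10^7 Pa = 7156 psi
coal seam: 1268 kg/m³ × 10 m/s² × 90 m = 1.141×10^6 Pa = 165.5 psi
halite: 2154 kg/m³ × 10 m/s² × 910 m = 1.960×10^7 Pa = 2843 psi
granodiorite: 2692 kg/m³ × 10 m/s² × 23130 m = 6.227×10^8 Pa = 90309 psi
Total = 7156 + 165.5 + 2843 + 90309 = 1.0047×10^5 psi

100000 psi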